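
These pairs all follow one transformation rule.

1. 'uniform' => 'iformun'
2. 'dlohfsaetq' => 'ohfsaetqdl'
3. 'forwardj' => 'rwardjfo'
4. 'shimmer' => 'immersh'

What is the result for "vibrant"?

Each output is the input with this applied: move the first 2 characters to the end (rotate left by 2).
"vibrant" → "brantvi".

brantvi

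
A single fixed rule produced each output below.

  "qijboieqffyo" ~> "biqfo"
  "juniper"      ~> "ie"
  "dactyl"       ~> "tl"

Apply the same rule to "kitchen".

ce

Each output is the input with this applied: keep every other character starting from the second (positions 2nd, 4th, 6th, ...), then delete the first character.
Starting from "kitchen": after the first operation, "ice"; after the second, "ce".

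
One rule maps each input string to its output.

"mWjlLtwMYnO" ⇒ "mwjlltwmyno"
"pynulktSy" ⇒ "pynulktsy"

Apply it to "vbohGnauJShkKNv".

What's happening: convert every letter to lowercase.
On "vbohGnauJShkKNv" that produces "vbohgnaujshkknv".

vbohgnaujshkknv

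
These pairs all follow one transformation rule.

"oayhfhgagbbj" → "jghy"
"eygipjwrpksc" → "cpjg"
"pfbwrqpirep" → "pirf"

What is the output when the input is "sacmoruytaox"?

xtrc

The rule is to reverse the string, then keep one character in every 3, starting at position 1 (positions 1st, 4th, 7th, ...).
Working it through for "sacmoruytaox": intermediate "xoatyuromcas", final "xtrc".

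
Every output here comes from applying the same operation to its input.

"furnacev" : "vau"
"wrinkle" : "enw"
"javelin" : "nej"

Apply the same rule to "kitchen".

nck

The pattern: reverse the string, then keep one character in every 3, starting at position 1 (positions 1st, 4th, 7th, ...).
For "kitchen" the result is "nck".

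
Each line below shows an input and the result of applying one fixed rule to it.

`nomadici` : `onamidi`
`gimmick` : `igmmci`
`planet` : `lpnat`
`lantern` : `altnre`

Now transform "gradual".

The pattern: swap each adjacent pair of characters (1↔2, 3↔4, ...), then delete the last character.
Working it through for "gradual": intermediate "rgdaaul", final "rgdaau".

rgdaau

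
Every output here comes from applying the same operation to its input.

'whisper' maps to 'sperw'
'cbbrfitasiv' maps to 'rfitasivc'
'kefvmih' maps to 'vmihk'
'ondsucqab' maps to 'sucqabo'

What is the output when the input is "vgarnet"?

rnetv

The rule is to move the first 3 characters to the end (rotate left by 3), then delete the last 2 characters.
For "vgarnet", step one produces "rnetvga"; step two turns that into "rnetv".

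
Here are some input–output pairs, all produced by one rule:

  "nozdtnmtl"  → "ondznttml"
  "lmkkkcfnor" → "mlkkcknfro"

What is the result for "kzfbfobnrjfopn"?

What's happening: swap each adjacent pair of characters (1↔2, 3↔4, ...).
So "kzfbfobnrjfopn" becomes "zkbfofnbjrofnp".

zkbfofnbjrofnp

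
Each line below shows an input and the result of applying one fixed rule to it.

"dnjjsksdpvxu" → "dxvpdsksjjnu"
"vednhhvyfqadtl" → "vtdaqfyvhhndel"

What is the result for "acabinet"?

aenibact

The rule is to reverse the string, then swap the first and last characters.
Applying both steps to "acabinet": "tenibaca", then "aenibact".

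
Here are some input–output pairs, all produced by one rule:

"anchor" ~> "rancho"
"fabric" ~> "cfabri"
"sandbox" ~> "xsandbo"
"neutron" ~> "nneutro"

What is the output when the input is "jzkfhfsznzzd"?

djzkfhfsznzz

The pattern: move the last character to the front.
Doing the same to "jzkfhfsznzzd": "djzkfhfsznzz".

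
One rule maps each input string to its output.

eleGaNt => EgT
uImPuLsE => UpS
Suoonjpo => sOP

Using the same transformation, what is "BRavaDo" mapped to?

bVO

Looking at the pairs, the operation is to keep one character in every 3, starting at position 1 (positions 1st, 4th, 7th, ...), then flip the case of every letter.
On "BRavaDo": the first step gives "Bvo", and the second then gives "bVO".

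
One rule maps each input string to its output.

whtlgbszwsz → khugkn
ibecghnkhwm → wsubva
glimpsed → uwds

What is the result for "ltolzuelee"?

zcnss

Rule — keep every other character starting from the first (positions 1st, 3rd, 5th, ...), then shift every letter 12 places backward in the alphabet (wrapping around).
For "ltolzuelee", step one produces "lozee"; step two turns that into "zcnss".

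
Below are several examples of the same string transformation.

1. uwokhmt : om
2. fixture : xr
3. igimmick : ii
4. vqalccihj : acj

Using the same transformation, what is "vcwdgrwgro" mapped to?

The rule is to keep one character in every 3, starting at position 3 (positions 3rd, 6th, 9th, ...).
On "vcwdgrwgro" that produces "wrr".

wrr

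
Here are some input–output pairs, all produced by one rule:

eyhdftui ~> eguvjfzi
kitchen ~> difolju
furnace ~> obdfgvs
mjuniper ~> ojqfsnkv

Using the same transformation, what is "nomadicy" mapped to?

bejdzopn

What's happening: move the first 3 characters to the end (rotate left by 3), then shift every letter 1 place forward in the alphabet (wrapping around).
Applying both steps to "nomadicy": "adicynom", then "bejdzopn".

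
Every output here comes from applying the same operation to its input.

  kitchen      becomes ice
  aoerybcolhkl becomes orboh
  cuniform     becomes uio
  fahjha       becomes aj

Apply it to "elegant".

Looking at the pairs, the operation is to delete the last character, then keep every other character starting from the second (positions 2nd, 4th, 6th, ...).
Starting from "elegant": after the first operation, "elegan"; after the second, "lgn".

lgn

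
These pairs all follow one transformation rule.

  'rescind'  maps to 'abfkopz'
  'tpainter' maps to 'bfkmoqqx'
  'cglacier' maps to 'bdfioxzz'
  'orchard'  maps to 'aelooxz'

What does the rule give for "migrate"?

Each output is the input with this applied: shift every letter 3 places backward in the alphabet (wrapping around), then sort the characters into alphabetical order.
For "migrate", step one produces "jfdoxqb"; step two turns that into "bdfjoqx".

bdfjoqx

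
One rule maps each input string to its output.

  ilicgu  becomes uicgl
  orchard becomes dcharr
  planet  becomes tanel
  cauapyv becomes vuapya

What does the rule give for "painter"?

rintea

Looking at the pairs, the operation is to delete the first character, then swap the first and last characters.
For "painter", step one produces "ainter"; step two turns that into "rintea".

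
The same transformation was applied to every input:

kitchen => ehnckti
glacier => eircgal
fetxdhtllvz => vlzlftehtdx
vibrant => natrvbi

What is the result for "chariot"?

The transformation: move the last 2 characters to the front (rotate right by 2), then take characters alternately from the front and the back (1st, last, 2nd, 2nd-last, ...).
On "chariot": the first step gives "otchari", and the second then gives "oitrcah".

oitrcah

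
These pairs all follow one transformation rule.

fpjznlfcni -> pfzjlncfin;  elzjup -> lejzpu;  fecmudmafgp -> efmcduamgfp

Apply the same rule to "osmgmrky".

What's happening: swap each adjacent pair of characters (1↔2, 3↔4, ...).
"osmgmrky" → "sogmrmyk".

sogmrmyk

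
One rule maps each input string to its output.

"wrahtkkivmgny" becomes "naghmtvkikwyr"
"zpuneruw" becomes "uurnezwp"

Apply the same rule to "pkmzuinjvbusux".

The transformation: take characters alternately from the front and the back (1st, last, 2nd, 2nd-last, ...), then move the first 3 characters to the end (rotate left by 3).
"pkmzuinjvbusux" → "pxkumszuubivnj" → "umszuubivnjpxk".

umszuubivnjpxk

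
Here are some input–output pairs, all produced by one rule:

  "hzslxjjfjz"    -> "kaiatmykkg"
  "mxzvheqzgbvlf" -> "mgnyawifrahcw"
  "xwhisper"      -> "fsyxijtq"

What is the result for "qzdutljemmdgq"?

Rule — shift every letter 1 place forward in the alphabet (wrapping around), then move the last 2 characters to the front (rotate right by 2).
For "qzdutljemmdgq", step one produces "raevumkfnnehr"; step two turns that into "hrraevumkfnne".

hrraevumkfnne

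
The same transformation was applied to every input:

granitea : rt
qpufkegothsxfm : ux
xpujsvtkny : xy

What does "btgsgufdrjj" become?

tu

The pattern: sort the characters into alphabetical order, then keep only the last 2 characters.
Starting from "btgsgufdrjj": after the first operation, "bdfggjjrstu"; after the second, "tu".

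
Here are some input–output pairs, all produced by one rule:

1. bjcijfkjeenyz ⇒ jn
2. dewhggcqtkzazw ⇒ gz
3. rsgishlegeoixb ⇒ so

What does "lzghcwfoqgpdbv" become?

cp

In each case the input is transformed by: keep every other character starting from the first (positions 1st, 3rd, 5th, ...), then keep one character in every 3, starting at position 3 (positions 3rd, 6th, 9th, ...).
For "lzghcwfoqgpdbv", step one produces "lgcfqpb"; step two turns that into "cp".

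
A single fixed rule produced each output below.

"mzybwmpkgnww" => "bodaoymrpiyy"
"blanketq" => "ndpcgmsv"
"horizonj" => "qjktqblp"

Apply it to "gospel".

Looking at the pairs, the operation is to shift every letter 2 places forward in the alphabet (wrapping around), then swap each adjacent pair of characters (1↔2, 3↔4, ...).
Starting from "gospel": after the first operation, "iqurgn"; after the second, "qirung".

qirung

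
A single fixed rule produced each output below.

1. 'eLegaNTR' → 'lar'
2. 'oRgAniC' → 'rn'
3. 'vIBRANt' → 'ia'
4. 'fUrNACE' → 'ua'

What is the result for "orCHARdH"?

The rule is to keep one character in every 3, starting at position 2 (positions 2nd, 5th, 8th, ...), then convert every letter to lowercase.
Starting from "orCHARdH": after the first operation, "rAH"; after the second, "rah".
(Check on "vIBRANt": → "IA" → "ia" ✓)

rah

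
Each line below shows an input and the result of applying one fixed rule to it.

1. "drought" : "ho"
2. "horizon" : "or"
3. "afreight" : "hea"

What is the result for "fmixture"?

rxf

Each output is the input with this applied: reverse the string, then keep one character in every 3, starting at position 2 (positions 2nd, 5th, 8th, ...).
Applying both steps to "fmixture": "erutximf", then "rxf".
(Check on "horizon": → "noziroh" → "or" ✓)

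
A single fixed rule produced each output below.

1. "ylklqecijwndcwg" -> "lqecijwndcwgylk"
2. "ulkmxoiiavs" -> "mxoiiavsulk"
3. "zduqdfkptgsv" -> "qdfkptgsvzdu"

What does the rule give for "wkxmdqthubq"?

mdqthubqwkx

In each case the input is transformed by: move the first 3 characters to the end (rotate left by 3).
For "wkxmdqthubq" the result is "mdqthubqwkx".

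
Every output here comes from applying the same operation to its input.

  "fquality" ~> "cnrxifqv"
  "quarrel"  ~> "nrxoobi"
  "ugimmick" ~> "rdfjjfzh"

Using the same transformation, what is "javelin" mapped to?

gxsbifk

What's happening: shift every letter 3 places backward in the alphabet (wrapping around).
On "javelin" that produces "gxsbifk".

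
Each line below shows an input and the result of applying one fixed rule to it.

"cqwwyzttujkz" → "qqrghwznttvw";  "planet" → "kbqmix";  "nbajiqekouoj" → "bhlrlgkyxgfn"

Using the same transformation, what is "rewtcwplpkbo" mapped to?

mimhylobtqzt

In each case the input is transformed by: swap the front and back halves of the string, then shift every letter 3 places backward in the alphabet (wrapping around).
"rewtcwplpkbo" → "plpkborewtcw" → "mimhylobtqzt".
(Check on "cqwwyzttujkz": → "ttujkzcqwwyz" → "qqrghwznttvw" ✓)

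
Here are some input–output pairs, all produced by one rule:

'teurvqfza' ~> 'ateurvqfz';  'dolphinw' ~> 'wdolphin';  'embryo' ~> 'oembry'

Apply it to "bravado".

obravad

In each case the input is transformed by: move the last character to the front.
So "bravado" becomes "obravad".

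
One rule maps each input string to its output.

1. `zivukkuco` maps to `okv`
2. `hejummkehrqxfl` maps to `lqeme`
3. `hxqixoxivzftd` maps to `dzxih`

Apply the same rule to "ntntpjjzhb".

bjtn

The transformation: reverse the string, then keep one character in every 3, starting at position 1 (positions 1st, 4th, 7th, ...).
Starting from "ntntpjjzhb": after the first operation, "bhzjjptntn"; after the second, "bjtn".
(Check on "hxqixoxivzftd": → "dtfzvixoxiqxh" → "dzxih" ✓)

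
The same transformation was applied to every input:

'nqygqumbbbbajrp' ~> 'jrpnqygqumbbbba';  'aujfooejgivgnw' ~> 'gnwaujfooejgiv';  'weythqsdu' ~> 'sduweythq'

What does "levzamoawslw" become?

slwlevzamoaw

Each output is the input with this applied: move the last 3 characters to the front (rotate right by 3).
Applying that to "levzamoawslw" gives "slwlevzamoaw".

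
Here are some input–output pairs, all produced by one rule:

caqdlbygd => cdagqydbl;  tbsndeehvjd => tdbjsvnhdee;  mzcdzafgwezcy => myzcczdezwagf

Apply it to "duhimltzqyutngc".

Rule — take characters alternately from the front and the back (1st, last, 2nd, 2nd-last, ...).
For "duhimltzqyutngc" the result is "dcughnitmulytqz".

dcughnitmulytqz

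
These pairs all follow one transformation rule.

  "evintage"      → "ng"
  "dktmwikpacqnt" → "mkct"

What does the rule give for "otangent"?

nn

Looking at the pairs, the operation is to move the first character to the end, then keep one character in every 3, starting at position 3 (positions 3rd, 6th, 9th, ...).
Applying that to "otangent" gives "nn".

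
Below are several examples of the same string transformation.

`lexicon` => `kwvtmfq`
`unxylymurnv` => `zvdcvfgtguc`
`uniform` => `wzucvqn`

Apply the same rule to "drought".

opblzwc

The pattern: shift every letter 8 places forward in the alphabet (wrapping around), then move the last 3 characters to the front (rotate right by 3).
"drought" → "lzwcopb" → "opblzwc".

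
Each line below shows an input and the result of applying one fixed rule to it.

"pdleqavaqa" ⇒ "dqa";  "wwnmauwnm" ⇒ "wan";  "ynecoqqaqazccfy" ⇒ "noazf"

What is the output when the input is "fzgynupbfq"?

The rule is to keep one character in every 3, starting at position 2 (positions 2nd, 5th, 8th, ...).
So "fzgynupbfq" becomes "znb".

znb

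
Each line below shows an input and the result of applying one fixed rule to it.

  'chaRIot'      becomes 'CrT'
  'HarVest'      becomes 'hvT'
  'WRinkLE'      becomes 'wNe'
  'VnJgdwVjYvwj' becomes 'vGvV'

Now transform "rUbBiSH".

Rbh

The transformation: keep one character in every 3, starting at position 1 (positions 1st, 4th, 7th, ...), then flip the case of every letter.
For "rUbBiSH", step one produces "rBH"; step two turns that into "Rbh".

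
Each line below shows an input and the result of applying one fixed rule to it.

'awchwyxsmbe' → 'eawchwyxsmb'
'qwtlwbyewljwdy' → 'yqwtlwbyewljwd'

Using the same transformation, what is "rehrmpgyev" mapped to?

The rule is to move the last character to the front.
Applying that to "rehrmpgyev" gives "vrehrmpgye".

vrehrmpgye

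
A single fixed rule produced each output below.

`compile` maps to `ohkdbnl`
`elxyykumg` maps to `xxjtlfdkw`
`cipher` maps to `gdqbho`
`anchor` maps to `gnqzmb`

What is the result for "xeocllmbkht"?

The pattern: move the first 3 characters to the end (rotate left by 3), then shift every letter 1 place backward in the alphabet (wrapping around).
For "xeocllmbkht", step one produces "cllmbkhtxeo"; step two turns that into "bkklajgswdn".

bkklajgswdn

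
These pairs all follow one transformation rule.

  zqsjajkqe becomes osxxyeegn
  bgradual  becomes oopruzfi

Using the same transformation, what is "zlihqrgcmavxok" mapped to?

oquvwyzacefjln

Each output is the input with this applied: sort the characters into alphabetical order, then shift every letter 12 places backward in the alphabet (wrapping around).
Working it through for "zlihqrgcmavxok": intermediate "acghiklmoqrvxz", final "oquvwyzacefjln".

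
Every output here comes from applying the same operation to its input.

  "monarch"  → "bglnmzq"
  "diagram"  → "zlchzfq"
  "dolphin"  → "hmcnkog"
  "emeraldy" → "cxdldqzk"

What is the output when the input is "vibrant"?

msuhaqz

The pattern: shift every letter 1 place backward in the alphabet (wrapping around), then move the last 2 characters to the front (rotate right by 2).
Doing the same to "vibrant": "msuhaqz".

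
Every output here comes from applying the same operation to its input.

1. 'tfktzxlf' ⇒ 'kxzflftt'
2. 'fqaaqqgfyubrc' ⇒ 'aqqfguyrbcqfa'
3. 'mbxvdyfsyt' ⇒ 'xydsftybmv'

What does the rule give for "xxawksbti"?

asktbixxw

The pattern: swap each adjacent pair of characters (1↔2, 3↔4, ...), then move the first 3 characters to the end (rotate left by 3).
For "xxawksbti", step one produces "xxwasktbi"; step two turns that into "asktbixxw".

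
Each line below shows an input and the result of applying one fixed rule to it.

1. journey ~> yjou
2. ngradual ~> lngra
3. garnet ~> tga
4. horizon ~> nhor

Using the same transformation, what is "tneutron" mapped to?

What's happening: move the last character to the front, then delete the last 3 characters.
Starting from "tneutron": after the first operation, "ntneutro"; after the second, "ntneu".

ntneu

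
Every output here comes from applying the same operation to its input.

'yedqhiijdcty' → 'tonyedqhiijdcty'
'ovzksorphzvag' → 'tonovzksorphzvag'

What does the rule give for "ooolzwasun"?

Looking at the pairs, the operation is to prepend "ton".
On "ooolzwasun" that produces "tonooolzwasun".

tonooolzwasun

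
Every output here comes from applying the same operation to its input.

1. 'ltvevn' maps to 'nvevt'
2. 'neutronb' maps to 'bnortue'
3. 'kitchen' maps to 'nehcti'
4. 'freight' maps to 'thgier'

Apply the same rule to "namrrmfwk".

What's happening: delete the first character, then reverse the string.
Starting from "namrrmfwk": after the first operation, "amrrmfwk"; after the second, "kwfmrrma".

kwfmrrma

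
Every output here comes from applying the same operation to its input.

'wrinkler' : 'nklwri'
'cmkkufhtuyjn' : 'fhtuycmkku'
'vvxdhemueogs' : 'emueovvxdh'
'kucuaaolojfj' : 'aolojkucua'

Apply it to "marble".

The pattern: delete the last 2 characters, then swap the front and back halves of the string.
Applying both steps to "marble": "marb", then "rbma".

rbma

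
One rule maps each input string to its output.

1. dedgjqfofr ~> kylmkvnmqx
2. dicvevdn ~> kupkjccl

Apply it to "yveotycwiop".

Looking at the pairs, the operation is to take characters alternately from the front and the back (1st, last, 2nd, 2nd-last, ...), then shift every letter 7 places forward in the alphabet (wrapping around).
Starting from "yveotycwiop": after the first operation, "ypvoeiowtcy"; after the second, "fwcvlpvdajf".

fwcvlpvdajf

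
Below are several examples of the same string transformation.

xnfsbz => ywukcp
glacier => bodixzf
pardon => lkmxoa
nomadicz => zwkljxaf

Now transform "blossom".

ljyilpp

The transformation: shift every letter 3 places backward in the alphabet (wrapping around), then move the last 2 characters to the front (rotate right by 2).
Working it through for "blossom": intermediate "yilpplj", final "ljyilpp".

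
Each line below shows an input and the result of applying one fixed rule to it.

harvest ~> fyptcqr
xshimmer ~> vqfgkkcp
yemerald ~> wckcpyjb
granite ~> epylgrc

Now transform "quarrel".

osyppcj

Looking at the pairs, the operation is to shift every letter 2 places backward in the alphabet (wrapping around).
For "quarrel" the result is "osyppcj".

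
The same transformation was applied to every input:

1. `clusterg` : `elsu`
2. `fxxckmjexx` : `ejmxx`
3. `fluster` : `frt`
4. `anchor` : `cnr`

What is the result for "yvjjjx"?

The rule is to sort the characters into alphabetical order, then keep every other character starting from the second (positions 2nd, 4th, 6th, ...).
Working it through for "yvjjjx": intermediate "jjjvxy", final "jvy".

jvy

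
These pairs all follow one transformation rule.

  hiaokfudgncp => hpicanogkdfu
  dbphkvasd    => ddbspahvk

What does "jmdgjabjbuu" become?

jumudbgjjba

The transformation: take characters alternately from the front and the back (1st, last, 2nd, 2nd-last, ...).
On "jmdgjabjbuu" that produces "jumudbgjjba".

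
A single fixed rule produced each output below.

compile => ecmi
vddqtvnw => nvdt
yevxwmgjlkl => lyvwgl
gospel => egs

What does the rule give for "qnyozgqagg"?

gqyzq

Rule — keep every other character starting from the first (positions 1st, 3rd, 5th, ...), then move the last character to the front.
Starting from "qnyozgqagg": after the first operation, "qyzqg"; after the second, "gqyzq".
(Check on "gospel": → "gse" → "egs" ✓)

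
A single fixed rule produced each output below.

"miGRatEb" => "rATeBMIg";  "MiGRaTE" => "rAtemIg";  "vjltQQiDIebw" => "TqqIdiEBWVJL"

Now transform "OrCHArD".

The rule is to move the first 3 characters to the end (rotate left by 3), then flip the case of every letter.
Starting from "OrCHArD": after the first operation, "HArDOrC"; after the second, "haRdoRc".

haRdoRc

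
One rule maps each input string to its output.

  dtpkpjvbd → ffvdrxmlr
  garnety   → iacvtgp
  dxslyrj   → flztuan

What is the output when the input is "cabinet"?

The pattern: take characters alternately from the front and the back (1st, last, 2nd, 2nd-last, ...), then shift every letter 2 places forward in the alphabet (wrapping around).
On "cabinet": the first step gives "ctaebni", and the second then gives "evcgdpk".

evcgdpk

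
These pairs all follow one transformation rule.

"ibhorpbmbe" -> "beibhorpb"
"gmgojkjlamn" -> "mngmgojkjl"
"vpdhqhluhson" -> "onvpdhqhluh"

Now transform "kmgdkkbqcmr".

The rule is to move the last 3 characters to the front (rotate right by 3), then delete the first character.
For "kmgdkkbqcmr" the result is "mrkmgdkkbq".

mrkmgdkkbq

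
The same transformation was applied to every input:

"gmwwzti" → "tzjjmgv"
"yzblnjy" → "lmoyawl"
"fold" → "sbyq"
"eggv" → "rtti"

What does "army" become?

What's happening: shift every letter 13 places forward in the alphabet (wrapping around) — i.e. ROT13.
On "army" that produces "nezl".

nezl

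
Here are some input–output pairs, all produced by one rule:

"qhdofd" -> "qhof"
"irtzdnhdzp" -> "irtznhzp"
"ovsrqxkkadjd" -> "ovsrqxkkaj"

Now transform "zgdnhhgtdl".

zgnhhgtl

Each output is the input with this applied: remove every "d".
For "zgdnhhgtdl" the result is "zgnhhgtl".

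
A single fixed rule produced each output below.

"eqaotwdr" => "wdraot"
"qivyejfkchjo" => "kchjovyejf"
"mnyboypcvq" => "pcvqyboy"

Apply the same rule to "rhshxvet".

The transformation: delete the first 2 characters, then swap the front and back halves of the string.
"rhshxvet" → "shxvet" → "vetshx".

vetshx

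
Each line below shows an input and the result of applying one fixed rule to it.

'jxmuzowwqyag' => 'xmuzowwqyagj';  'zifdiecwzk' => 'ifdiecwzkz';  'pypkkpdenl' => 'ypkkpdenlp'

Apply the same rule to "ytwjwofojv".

twjwofojvy

Each output is the input with this applied: move the first character to the end.
So "ytwjwofojv" becomes "twjwofojvy".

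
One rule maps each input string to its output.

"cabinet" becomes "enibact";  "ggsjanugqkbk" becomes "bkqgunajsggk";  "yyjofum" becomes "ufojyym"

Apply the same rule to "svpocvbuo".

The pattern: move the last character to the front, then reverse the string.
On "svpocvbuo": the first step gives "osvpocvbu", and the second then gives "ubvcopvso".

ubvcopvso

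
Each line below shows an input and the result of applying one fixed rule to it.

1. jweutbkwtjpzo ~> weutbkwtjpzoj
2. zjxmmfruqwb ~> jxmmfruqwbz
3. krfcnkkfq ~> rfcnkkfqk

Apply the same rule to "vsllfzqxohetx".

sllfzqxohetxv

Rule — move the first character to the end.
For "vsllfzqxohetx" the result is "sllfzqxohetxv".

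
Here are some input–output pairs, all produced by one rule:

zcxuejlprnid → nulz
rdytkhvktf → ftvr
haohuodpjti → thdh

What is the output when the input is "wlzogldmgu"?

Each output is the input with this applied: keep one character in every 3, starting at position 1 (positions 1st, 4th, 7th, ...), then swap the first and last characters.
On "wlzogldmgu": the first step gives "wodu", and the second then gives "uodw".

uodw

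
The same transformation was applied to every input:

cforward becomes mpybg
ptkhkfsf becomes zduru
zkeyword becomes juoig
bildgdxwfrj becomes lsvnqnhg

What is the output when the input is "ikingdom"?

susxq

Rule — shift every letter 10 places forward in the alphabet (wrapping around), then delete the last 3 characters.
For "ikingdom", step one produces "susxqnyw"; step two turns that into "susxq".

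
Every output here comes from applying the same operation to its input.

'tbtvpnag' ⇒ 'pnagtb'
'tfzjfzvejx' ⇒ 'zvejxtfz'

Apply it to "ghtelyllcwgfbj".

The transformation: swap the front and back halves of the string, then delete the last 2 characters.
On "ghtelyllcwgfbj" that produces "lcwgfbjghtel".

lcwgfbjghtel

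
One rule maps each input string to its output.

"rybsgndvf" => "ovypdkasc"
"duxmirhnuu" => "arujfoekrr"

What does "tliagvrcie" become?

qifxdsozfb

What's happening: shift every letter 3 places backward in the alphabet (wrapping around).
Doing the same to "tliagvrcie": "qifxdsozfb".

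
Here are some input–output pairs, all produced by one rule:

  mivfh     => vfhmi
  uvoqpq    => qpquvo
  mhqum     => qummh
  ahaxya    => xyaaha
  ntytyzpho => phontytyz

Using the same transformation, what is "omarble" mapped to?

bleomar

Each output is the input with this applied: move the last 3 characters to the front (rotate right by 3).
So "omarble" becomes "bleomar".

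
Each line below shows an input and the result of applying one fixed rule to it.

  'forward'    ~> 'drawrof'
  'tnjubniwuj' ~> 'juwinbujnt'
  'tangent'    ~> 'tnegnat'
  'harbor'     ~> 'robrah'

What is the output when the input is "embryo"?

What's happening: reverse the string.
"embryo" → "oyrbme".

oyrbme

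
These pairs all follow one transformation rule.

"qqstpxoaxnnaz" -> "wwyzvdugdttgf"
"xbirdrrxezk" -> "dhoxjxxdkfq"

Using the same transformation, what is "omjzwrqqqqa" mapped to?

The pattern: shift every letter 6 places forward in the alphabet (wrapping around).
"omjzwrqqqqa" → "uspfcxwwwwg".

uspfcxwwwwg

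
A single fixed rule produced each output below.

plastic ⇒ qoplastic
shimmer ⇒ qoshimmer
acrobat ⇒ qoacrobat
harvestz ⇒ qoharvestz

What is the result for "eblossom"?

qoeblossom

The rule is to prepend "qo".
For "eblossom" the result is "qoeblossom".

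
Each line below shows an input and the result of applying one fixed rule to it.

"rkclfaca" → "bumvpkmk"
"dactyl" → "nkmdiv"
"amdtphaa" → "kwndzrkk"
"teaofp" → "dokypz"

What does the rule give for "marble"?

In each case the input is transformed by: shift every letter 10 places forward in the alphabet (wrapping around).
For "marble" the result is "wkblvo".

wkblvo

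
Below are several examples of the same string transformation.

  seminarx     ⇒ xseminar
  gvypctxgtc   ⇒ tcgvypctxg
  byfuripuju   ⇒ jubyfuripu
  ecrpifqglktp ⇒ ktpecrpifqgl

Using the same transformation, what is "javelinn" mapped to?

njavelin

In each case the input is transformed by: swap the front and back halves of the string, then move the first 3 characters to the end (rotate left by 3).
Starting from "javelinn": after the first operation, "linnjave"; after the second, "njavelin".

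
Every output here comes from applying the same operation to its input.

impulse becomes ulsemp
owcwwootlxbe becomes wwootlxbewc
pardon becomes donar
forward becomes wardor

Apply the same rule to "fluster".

In each case the input is transformed by: delete the first character, then move the first 2 characters to the end (rotate left by 2).
On "fluster": the first step gives "luster", and the second then gives "sterlu".

sterlu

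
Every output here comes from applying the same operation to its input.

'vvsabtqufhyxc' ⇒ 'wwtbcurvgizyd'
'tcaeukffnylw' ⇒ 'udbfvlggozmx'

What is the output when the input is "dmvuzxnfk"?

enwvayogl

Each output is the input with this applied: shift every letter 1 place forward in the alphabet (wrapping around).
So "dmvuzxnfk" becomes "enwvayogl".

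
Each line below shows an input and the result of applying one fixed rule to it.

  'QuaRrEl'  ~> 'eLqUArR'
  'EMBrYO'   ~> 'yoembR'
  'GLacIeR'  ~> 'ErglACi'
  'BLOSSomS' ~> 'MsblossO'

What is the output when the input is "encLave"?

The transformation: move the last 2 characters to the front (rotate right by 2), then flip the case of every letter.
For "encLave", step one produces "veencLa"; step two turns that into "VEENClA".

VEENClA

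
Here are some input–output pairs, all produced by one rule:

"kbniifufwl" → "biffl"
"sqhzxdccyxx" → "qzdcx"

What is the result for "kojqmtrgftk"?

The pattern: keep every other character starting from the second (positions 2nd, 4th, 6th, ...).
"kojqmtrgftk" → "oqtgt".

oqtgt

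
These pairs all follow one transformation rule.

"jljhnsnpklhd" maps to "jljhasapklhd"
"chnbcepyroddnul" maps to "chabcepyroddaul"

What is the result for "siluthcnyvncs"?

Each output is the input with this applied: replace every "n" with "a".
"siluthcnyvncs" → "siluthcayvacs".

siluthcayvacs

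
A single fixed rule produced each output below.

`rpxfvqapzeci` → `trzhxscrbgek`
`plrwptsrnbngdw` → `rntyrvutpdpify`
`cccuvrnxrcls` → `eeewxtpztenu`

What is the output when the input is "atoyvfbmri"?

Rule — shift every letter 2 places forward in the alphabet (wrapping around).
Doing the same to "atoyvfbmri": "cvqaxhdotk".

cvqaxhdotk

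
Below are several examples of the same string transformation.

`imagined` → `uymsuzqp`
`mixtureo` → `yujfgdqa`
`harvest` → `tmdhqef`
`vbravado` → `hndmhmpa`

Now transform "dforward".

Looking at the pairs, the operation is to shift every letter 12 places forward in the alphabet (wrapping around).
On "dforward" that produces "pradimdp".

pradimdp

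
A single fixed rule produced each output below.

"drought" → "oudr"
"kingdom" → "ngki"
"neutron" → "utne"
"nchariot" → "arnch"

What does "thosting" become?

What's happening: delete the last 3 characters, then move the last 2 characters to the front (rotate right by 2).
"thosting" → "thost" → "sttho".

sttho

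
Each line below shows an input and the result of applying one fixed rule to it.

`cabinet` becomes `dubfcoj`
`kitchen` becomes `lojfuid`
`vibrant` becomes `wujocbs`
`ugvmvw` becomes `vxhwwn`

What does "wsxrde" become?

xfteys

Looking at the pairs, the operation is to shift every letter 1 place forward in the alphabet (wrapping around), then take characters alternately from the front and the back (1st, last, 2nd, 2nd-last, ...).
Applying both steps to "wsxrde": "xtysef", then "xfteys".
(Check on "vibrant": → "wjcsbou" → "wujocbs" ✓)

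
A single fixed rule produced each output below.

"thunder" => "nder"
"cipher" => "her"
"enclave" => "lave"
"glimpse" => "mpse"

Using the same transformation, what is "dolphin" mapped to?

phin

The transformation: delete the first 3 characters.
On "dolphin" that produces "phin".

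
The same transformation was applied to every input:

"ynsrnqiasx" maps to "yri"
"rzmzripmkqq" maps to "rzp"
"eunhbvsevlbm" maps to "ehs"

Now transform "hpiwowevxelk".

hwe

Rule — delete the last 3 characters, then keep one character in every 3, starting at position 1 (positions 1st, 4th, 7th, ...).
So "hpiwowevxelk" becomes "hwe".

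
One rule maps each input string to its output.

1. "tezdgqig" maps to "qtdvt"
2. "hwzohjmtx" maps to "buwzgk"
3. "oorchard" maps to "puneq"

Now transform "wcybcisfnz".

opvfsam

Rule — delete the first 3 characters, then shift every letter 13 places forward in the alphabet (wrapping around) — i.e. ROT13.
"wcybcisfnz" → "opvfsam".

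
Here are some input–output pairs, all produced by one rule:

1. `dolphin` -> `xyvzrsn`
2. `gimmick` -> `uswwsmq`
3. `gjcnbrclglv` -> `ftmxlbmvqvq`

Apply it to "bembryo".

yowlbil

The transformation: shift every letter 10 places forward in the alphabet (wrapping around), then swap the first and last characters.
"bembryo" → "lowlbiy" → "yowlbil".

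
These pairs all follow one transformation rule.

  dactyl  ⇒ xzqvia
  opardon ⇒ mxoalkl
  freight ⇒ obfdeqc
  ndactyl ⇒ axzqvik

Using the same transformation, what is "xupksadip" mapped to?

rmhpxafmu

Each output is the input with this applied: shift every letter 3 places backward in the alphabet (wrapping around), then move the first character to the end.
On "xupksadip": the first step gives "urmhpxafm", and the second then gives "rmhpxafmu".
(Check on "freight": → "cobfdeq" → "obfdeqc" ✓)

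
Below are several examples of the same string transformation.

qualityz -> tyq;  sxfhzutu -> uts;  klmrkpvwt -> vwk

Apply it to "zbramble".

Looking at the pairs, the operation is to swap the first and last characters, then keep only the last 3 characters.
Applying that to "zbramble" gives "blz".

blz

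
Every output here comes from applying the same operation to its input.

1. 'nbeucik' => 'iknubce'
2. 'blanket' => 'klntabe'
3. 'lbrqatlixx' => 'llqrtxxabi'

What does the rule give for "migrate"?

imrtaeg

In each case the input is transformed by: sort the characters into alphabetical order, then move the first 3 characters to the end (rotate left by 3).
"migrate" → "aegimrt" → "imrtaeg".
(Check on "lbrqatlixx": → "abillqrtxx" → "llqrtxxabi" ✓)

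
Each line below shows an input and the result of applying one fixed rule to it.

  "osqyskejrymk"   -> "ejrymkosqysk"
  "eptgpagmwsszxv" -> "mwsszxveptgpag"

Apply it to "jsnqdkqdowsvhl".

dowsvhljsnqdkq

The transformation: swap the front and back halves of the string.
Applying that to "jsnqdkqdowsvhl" gives "dowsvhljsnqdkq".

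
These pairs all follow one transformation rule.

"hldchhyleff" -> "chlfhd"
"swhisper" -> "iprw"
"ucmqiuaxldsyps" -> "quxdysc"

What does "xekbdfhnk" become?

bfnxk

The transformation: move the first 3 characters to the end (rotate left by 3), then keep every other character starting from the first (positions 1st, 3rd, 5th, ...).
Working it through for "xekbdfhnk": intermediate "bdfhnkxek", final "bfnxk".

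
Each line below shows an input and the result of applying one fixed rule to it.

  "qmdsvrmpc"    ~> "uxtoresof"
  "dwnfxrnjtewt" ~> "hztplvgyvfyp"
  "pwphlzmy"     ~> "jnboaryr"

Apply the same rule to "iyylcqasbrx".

nescudtzkaa

What's happening: move the first 3 characters to the end (rotate left by 3), then shift every letter 2 places forward in the alphabet (wrapping around).
On "iyylcqasbrx": the first step gives "lcqasbrxiyy", and the second then gives "nescudtzkaa".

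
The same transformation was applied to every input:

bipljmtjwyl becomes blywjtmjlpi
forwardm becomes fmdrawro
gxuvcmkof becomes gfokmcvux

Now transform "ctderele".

celeredt

Each output is the input with this applied: move the first character to the end, then reverse the string.
On "ctderele": the first step gives "tderelec", and the second then gives "celeredt".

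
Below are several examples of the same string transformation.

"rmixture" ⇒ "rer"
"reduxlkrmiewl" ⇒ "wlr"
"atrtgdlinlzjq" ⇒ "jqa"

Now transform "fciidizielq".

lqf

The rule is to move the last 2 characters to the front (rotate right by 2), then keep only the first 3 characters.
"fciidizielq" → "lqfciidizie" → "lqf".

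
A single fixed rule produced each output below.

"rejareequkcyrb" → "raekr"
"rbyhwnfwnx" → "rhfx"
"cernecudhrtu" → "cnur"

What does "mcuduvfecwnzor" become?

mdfwo

Rule — keep one character in every 3, starting at position 1 (positions 1st, 4th, 7th, ...).
So "mcuduvfecwnzor" becomes "mdfwo".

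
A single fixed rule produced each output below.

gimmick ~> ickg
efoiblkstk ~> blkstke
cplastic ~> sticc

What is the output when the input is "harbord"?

Looking at the pairs, the operation is to move the first character to the end, then delete the first 3 characters.
On "harbord": the first step gives "arbordh", and the second then gives "ordh".

ordh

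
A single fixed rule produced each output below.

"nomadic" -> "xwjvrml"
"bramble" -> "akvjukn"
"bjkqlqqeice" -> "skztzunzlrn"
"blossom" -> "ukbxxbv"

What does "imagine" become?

What's happening: swap each adjacent pair of characters (1↔2, 3↔4, ...), then shift every letter 9 places forward in the alphabet (wrapping around).
Applying both steps to "imagine": "miganie", then "vrpjwrn".

vrpjwrn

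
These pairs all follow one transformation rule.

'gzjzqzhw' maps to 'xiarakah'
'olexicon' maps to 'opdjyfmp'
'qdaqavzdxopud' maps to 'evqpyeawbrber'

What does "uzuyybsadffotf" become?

gupggebtczzvav

The rule is to shift every letter 1 place forward in the alphabet (wrapping around), then reverse the string.
For "uzuyybsadffotf" the result is "gupggebtczzvav".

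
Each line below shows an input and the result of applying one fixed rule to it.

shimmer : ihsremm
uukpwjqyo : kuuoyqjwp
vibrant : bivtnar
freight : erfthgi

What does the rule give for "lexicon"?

The rule is to reverse the string, then move the last 3 characters to the front (rotate right by 3).
On "lexicon": the first step gives "nocixel", and the second then gives "xelnoci".

xelnoci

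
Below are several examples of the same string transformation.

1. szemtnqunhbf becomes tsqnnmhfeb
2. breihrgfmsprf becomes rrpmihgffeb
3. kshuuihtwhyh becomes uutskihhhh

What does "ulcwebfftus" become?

The pattern: sort the characters into reverse alphabetical order, then delete the first 2 characters.
On "ulcwebfftus": the first step gives "wuutslffecb", and the second then gives "utslffecb".

utslffecb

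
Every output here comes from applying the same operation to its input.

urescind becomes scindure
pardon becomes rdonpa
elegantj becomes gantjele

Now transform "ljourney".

The pattern: swap the front and back halves of the string, then move the last character to the front.
On "ljourney": the first step gives "rneyljou", and the second then gives "urneyljo".

urneyljo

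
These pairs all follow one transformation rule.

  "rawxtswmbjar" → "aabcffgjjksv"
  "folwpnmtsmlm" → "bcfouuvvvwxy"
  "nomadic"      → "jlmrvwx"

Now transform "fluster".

abcdnou

Looking at the pairs, the operation is to shift every letter 9 places forward in the alphabet (wrapping around), then sort the characters into alphabetical order.
Starting from "fluster": after the first operation, "oudbcna"; after the second, "abcdnou".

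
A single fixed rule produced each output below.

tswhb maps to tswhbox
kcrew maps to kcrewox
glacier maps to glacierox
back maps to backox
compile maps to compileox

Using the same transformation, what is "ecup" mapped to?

The rule is to append "ox".
Applying that to "ecup" gives "ecupox".

ecupox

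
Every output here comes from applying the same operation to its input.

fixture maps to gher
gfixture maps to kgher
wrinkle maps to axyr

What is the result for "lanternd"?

The pattern: delete the first 3 characters, then shift every letter 13 places forward in the alphabet (wrapping around) — i.e. ROT13.
Applying that to "lanternd" gives "greaq".
(Check on "fixture": → "ture" → "gher" ✓)

greaq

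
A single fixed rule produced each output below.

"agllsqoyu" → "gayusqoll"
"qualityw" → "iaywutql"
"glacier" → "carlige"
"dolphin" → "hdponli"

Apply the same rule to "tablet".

Each output is the input with this applied: sort the characters into reverse alphabetical order, then move the last 2 characters to the front (rotate right by 2).
Working it through for "tablet": intermediate "ttleba", final "battle".

battle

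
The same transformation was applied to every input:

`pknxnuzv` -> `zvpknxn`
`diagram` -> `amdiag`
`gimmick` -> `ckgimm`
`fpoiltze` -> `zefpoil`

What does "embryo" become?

yoemb

Looking at the pairs, the operation is to move the last 2 characters to the front (rotate right by 2), then delete the last character.
For "embryo", step one produces "yoembr"; step two turns that into "yoemb".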